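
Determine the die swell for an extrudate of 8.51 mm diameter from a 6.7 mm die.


Die swell ratio = D_extrudate / D_die
= 8.51 / 6.7
= 1.27

Die swell = 1.27


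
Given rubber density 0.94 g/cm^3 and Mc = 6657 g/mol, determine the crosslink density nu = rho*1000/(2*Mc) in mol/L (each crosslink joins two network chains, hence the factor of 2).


nu = rho * 1000 / (2 * Mc)
nu = 0.94 * 1000 / (2 * 6657)
nu = 940.0 / 13314
nu = 0.0706 mol/L

0.0706 mol/L


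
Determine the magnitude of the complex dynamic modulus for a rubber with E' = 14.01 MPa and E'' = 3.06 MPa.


|E*| = sqrt(E'^2 + E''^2)
= sqrt(14.01^2 + 3.06^2)
= sqrt(196.2801 + 9.3636)
= 14.34 MPa

14.34 MPa


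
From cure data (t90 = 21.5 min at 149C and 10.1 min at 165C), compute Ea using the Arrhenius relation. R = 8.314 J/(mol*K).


T1 = 422.15 K, T2 = 438.15 K
1/T1 - 1/T2 = 8.6503e-05
ln(t1/t2) = ln(21.5/10.1) = 0.7555
Ea = 8.314 * 0.7555 / 8.6503e-05 = 72614.6389 J/mol
Ea = 72.61 kJ/mol

72.61 kJ/mol


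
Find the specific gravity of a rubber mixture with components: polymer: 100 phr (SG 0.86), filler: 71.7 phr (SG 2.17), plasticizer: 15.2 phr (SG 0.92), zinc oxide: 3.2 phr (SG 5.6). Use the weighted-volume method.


Sum of weights = 190.1
Volume contributions:
  polymer: 100/0.86 = 116.2791
  filler: 71.7/2.17 = 33.0415
  plasticizer: 15.2/0.92 = 16.5217
  zinc oxide: 3.2/5.6 = 0.5714
Sum of volumes = 166.4137
SG = 190.1 / 166.4137 = 1.142

SG = 1.142


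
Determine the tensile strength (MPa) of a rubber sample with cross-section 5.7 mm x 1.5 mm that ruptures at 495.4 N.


Area = width * thickness = 5.7 * 1.5 = 8.55 mm^2
TS = force / area = 495.4 / 8.55 = 57.94 MPa

57.94 MPa


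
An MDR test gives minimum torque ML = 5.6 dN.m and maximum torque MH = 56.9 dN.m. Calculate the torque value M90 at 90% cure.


M90 = ML + 0.9 * (MH - ML)
M90 = 5.6 + 0.9 * (56.9 - 5.6)
M90 = 5.6 + 0.9 * 51.3
M90 = 51.77 dN.m

51.77 dN.m


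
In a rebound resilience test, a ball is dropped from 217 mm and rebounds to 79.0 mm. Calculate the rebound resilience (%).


Resilience = h_rebound / h_drop * 100
= 79.0 / 217 * 100
= 36.4%

36.4%


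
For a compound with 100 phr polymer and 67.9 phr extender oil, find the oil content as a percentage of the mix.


Oil % = oil / (100 + oil) * 100
= 67.9 / (100 + 67.9) * 100
= 67.9 / 167.9 * 100
= 40.44%

40.44%


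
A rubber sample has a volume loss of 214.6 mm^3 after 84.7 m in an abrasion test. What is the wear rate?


Rate = volume_loss / distance
= 214.6 / 84.7
= 2.534 mm^3/m

2.534 mm^3/m


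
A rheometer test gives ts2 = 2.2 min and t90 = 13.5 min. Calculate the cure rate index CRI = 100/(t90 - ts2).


CRI = 100 / (t90 - ts2)
= 100 / (13.5 - 2.2)
= 100 / 11.3
= 8.85 min^-1

8.85 min^-1


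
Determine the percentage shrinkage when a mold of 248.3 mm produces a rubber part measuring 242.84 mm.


Shrinkage = (mold - part) / mold * 100
= (248.3 - 242.84) / 248.3 * 100
= 5.46 / 248.3 * 100
= 2.2%

2.2%


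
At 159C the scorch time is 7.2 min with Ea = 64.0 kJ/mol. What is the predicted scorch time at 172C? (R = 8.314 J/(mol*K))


Convert temperatures: T1 = 159 + 273.15 = 432.15 K, T2 = 172 + 273.15 = 445.15 K
ts2_new = 7.2 * exp(64000 / 8.314 * (1/445.15 - 1/432.15))
1/T2 - 1/T1 = -6.7578e-05
ts2_new = 4.28 min

4.28 min


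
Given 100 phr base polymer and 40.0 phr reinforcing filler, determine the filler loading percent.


Filler % = filler / (rubber + filler) * 100
= 40.0 / (100 + 40.0) * 100
= 40.0 / 140.0 * 100
= 28.57%

28.57%


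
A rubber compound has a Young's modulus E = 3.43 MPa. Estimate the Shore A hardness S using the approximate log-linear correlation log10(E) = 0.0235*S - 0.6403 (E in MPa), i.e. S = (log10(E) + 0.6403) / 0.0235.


log10(E) = 0.0235*S - 0.6403  =>  S = (log10(E) + 0.6403) / 0.0235
log10(3.43) = 0.535294
S = (0.535294 + 0.6403) / 0.0235 = 1.175594 / 0.0235
S = 50.0

Shore A = 50.0


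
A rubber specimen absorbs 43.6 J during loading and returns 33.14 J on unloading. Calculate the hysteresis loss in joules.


Hysteresis loss = loading - unloading
= 43.6 - 33.14
= 10.46 J

10.46 J


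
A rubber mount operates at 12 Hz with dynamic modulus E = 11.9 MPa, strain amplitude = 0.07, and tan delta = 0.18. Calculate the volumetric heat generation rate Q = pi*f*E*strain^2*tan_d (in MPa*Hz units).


Q = pi * f * E * strain^2 * tan_d
= pi * 12 * 11.9 * 0.07^2 * 0.18
= pi * 12 * 11.9 * 0.0049 * 0.18
= 0.3957

Q = 0.3957


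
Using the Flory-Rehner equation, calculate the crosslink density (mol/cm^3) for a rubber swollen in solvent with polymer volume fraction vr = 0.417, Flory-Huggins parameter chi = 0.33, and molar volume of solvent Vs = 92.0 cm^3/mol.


ln(1 - vr) = ln(1 - 0.417) = -0.5396
Numerator = -((-0.5396) + 0.417 + 0.33 * 0.417^2) = 0.0652
Denominator = 92.0 * (0.417^(1/3) - 0.417/2) = 49.5512
nu = 0.0652 / 49.5512 = 0.0013 mol/cm^3

0.0013 mol/cm^3


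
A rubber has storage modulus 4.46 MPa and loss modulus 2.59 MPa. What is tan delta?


tan delta = E'' / E'
= 2.59 / 4.46
= 0.5807

tan delta = 0.5807


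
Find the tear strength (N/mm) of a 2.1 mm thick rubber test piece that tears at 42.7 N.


Tear strength = force / thickness
= 42.7 / 2.1
= 20.33 N/mm

20.33 N/mm


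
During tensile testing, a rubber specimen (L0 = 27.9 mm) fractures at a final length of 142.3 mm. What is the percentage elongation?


Elongation = (Lf - L0) / L0 * 100
= (142.3 - 27.9) / 27.9 * 100
= 114.4 / 27.9 * 100
= 410.0%

410.0%


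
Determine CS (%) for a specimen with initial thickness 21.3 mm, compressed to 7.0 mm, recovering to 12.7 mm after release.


CS = (t0 - recovered) / (t0 - ts) * 100
= (21.3 - 12.7) / (21.3 - 7.0) * 100
= 8.6 / 14.3 * 100
= 60.1%

60.1%


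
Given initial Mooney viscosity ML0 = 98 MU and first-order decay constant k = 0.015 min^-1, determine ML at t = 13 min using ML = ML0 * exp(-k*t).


ML = ML0 * exp(-k * t)
ML = 98 * exp(-0.015 * 13)
ML = 98 * 0.8228
ML = 80.64 MU

80.64 MU


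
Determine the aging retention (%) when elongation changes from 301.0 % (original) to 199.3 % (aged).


Retention = aged / original * 100
= 199.3 / 301.0 * 100
= 66.2%

66.2%


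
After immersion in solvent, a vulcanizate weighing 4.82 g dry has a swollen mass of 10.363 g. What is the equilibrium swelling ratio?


Q = W_swollen / W_dry
Q = 10.363 / 4.82
Q = 2.15

Q = 2.15


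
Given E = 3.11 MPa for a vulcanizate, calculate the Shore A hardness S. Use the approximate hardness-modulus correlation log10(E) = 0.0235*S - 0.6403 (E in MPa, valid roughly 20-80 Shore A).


log10(E) = 0.0235*S - 0.6403  =>  S = (log10(E) + 0.6403) / 0.0235
log10(3.11) = 0.492760
S = (0.492760 + 0.6403) / 0.0235 = 1.133060 / 0.0235
S = 48.2

Shore A = 48.2


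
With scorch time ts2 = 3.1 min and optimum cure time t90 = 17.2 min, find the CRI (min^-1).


CRI = 100 / (t90 - ts2)
= 100 / (17.2 - 3.1)
= 100 / 14.1
= 7.09 min^-1

7.09 min^-1


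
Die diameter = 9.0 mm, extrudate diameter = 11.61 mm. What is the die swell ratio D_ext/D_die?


Die swell ratio = D_extrudate / D_die
= 11.61 / 9.0
= 1.29

Die swell = 1.29


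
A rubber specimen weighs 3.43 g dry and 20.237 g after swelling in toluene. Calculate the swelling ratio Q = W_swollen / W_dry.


Q = W_swollen / W_dry
Q = 20.237 / 3.43
Q = 5.9

Q = 5.9


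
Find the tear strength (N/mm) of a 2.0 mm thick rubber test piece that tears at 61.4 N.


Tear strength = force / thickness
= 61.4 / 2.0
= 30.7 N/mm

30.7 N/mm


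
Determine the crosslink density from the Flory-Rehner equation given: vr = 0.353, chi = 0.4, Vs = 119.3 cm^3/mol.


ln(1 - vr) = ln(1 - 0.353) = -0.4354
Numerator = -((-0.4354) + 0.353 + 0.4 * 0.353^2) = 0.0326
Denominator = 119.3 * (0.353^(1/3) - 0.353/2) = 63.2574
nu = 0.0326 / 63.2574 = 5.1481e-04 mol/cm^3

5.1481e-04 mol/cm^3


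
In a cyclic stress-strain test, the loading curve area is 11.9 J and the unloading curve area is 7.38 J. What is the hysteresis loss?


Hysteresis loss = loading - unloading
= 11.9 - 7.38
= 4.52 J

4.52 J


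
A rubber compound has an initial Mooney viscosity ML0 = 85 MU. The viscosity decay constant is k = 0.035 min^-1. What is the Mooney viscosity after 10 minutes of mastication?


ML = ML0 * exp(-k * t)
ML = 85 * exp(-0.035 * 10)
ML = 85 * 0.7047
ML = 59.9 MU

59.9 MU


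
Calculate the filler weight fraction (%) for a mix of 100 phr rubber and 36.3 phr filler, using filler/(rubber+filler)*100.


Filler % = filler / (rubber + filler) * 100
= 36.3 / (100 + 36.3) * 100
= 36.3 / 136.3 * 100
= 26.63%

26.63%


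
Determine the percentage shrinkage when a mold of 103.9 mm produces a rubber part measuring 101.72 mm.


Shrinkage = (mold - part) / mold * 100
= (103.9 - 101.72) / 103.9 * 100
= 2.18 / 103.9 * 100
= 2.1%

2.1%


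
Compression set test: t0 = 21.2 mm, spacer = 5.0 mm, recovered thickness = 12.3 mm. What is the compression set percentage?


CS = (t0 - recovered) / (t0 - ts) * 100
= (21.2 - 12.3) / (21.2 - 5.0) * 100
= 8.9 / 16.2 * 100
= 54.9%

54.9%


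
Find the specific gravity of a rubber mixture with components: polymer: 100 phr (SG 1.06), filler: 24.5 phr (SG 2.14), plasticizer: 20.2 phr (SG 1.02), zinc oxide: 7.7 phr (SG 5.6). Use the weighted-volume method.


Sum of weights = 152.4
Volume contributions:
  polymer: 100/1.06 = 94.3396
  filler: 24.5/2.14 = 11.4486
  plasticizer: 20.2/1.02 = 19.8039
  zinc oxide: 7.7/5.6 = 1.3750
Sum of volumes = 126.9671
SG = 152.4 / 126.9671 = 1.2

SG = 1.2


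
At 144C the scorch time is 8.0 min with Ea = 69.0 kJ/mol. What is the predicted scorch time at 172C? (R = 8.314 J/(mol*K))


Convert temperatures: T1 = 144 + 273.15 = 417.15 K, T2 = 172 + 273.15 = 445.15 K
ts2_new = 8.0 * exp(69000 / 8.314 * (1/445.15 - 1/417.15))
1/T2 - 1/T1 = -1.5079e-04
ts2_new = 2.29 min

2.29 min


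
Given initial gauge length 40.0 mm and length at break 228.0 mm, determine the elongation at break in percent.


Elongation = (Lf - L0) / L0 * 100
= (228.0 - 40.0) / 40.0 * 100
= 188.0 / 40.0 * 100
= 470.0%

470.0%


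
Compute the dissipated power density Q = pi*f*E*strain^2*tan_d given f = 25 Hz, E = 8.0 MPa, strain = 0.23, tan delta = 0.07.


Q = pi * f * E * strain^2 * tan_d
= pi * 25 * 8.0 * 0.23^2 * 0.07
= pi * 25 * 8.0 * 0.0529 * 0.07
= 2.3267

Q = 2.3267


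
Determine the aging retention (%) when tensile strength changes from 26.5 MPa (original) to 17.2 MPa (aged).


Retention = aged / original * 100
= 17.2 / 26.5 * 100
= 64.9%

64.9%


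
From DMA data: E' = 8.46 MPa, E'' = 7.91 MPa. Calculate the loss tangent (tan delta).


tan delta = E'' / E'
= 7.91 / 8.46
= 0.935

tan delta = 0.935


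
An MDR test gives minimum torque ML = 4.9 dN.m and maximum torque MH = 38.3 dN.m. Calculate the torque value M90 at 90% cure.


M90 = ML + 0.9 * (MH - ML)
M90 = 4.9 + 0.9 * (38.3 - 4.9)
M90 = 4.9 + 0.9 * 33.4
M90 = 34.96 dN.m

34.96 dN.m


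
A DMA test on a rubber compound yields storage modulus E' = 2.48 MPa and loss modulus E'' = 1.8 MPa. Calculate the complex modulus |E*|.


|E*| = sqrt(E'^2 + E''^2)
= sqrt(2.48^2 + 1.8^2)
= sqrt(6.1504 + 3.2400)
= 3.064 MPa

3.064 MPa


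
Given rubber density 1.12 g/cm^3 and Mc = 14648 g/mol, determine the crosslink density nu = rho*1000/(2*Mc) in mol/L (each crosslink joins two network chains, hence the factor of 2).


nu = rho * 1000 / (2 * Mc)
nu = 1.12 * 1000 / (2 * 14648)
nu = 1120.0 / 29296
nu = 0.0382 mol/L

0.0382 mol/L


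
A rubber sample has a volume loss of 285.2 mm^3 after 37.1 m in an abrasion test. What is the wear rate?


Rate = volume_loss / distance
= 285.2 / 37.1
= 7.687 mm^3/m

7.687 mm^3/m


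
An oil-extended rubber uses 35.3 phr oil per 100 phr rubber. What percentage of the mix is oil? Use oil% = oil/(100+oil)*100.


Oil % = oil / (100 + oil) * 100
= 35.3 / (100 + 35.3) * 100
= 35.3 / 135.3 * 100
= 26.09%

26.09%


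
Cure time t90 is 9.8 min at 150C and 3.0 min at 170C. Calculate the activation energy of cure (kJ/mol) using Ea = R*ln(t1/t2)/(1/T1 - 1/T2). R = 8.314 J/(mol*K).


T1 = 423.15 K, T2 = 443.15 K
1/T1 - 1/T2 = 1.0666e-04
ln(t1/t2) = ln(9.8/3.0) = 1.1838
Ea = 8.314 * 1.1838 / 1.0666e-04 = 92276.7921 J/mol
Ea = 92.28 kJ/mol

92.28 kJ/mol


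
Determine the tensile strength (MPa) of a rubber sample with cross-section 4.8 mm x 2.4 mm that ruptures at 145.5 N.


Area = width * thickness = 4.8 * 2.4 = 11.52 mm^2
TS = force / area = 145.5 / 11.52 = 12.63 MPa

12.63 MPa


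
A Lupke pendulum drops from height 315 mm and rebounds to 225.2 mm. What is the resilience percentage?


Resilience = h_rebound / h_drop * 100
= 225.2 / 315 * 100
= 71.5%

71.5%


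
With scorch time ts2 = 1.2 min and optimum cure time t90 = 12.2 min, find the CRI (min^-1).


CRI = 100 / (t90 - ts2)
= 100 / (12.2 - 1.2)
= 100 / 11.0
= 9.09 min^-1

9.09 min^-1


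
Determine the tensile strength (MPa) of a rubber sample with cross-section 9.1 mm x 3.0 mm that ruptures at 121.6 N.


Area = width * thickness = 9.1 * 3.0 = 27.3 mm^2
TS = force / area = 121.6 / 27.3 = 4.45 MPa

4.45 MPa


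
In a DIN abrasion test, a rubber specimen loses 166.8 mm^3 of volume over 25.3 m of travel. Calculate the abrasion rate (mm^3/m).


Rate = volume_loss / distance
= 166.8 / 25.3
= 6.593 mm^3/m

6.593 mm^3/m


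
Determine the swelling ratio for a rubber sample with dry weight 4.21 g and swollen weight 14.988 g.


Q = W_swollen / W_dry
Q = 14.988 / 4.21
Q = 3.56

Q = 3.56


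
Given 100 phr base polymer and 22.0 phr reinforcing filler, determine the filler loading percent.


Filler % = filler / (rubber + filler) * 100
= 22.0 / (100 + 22.0) * 100
= 22.0 / 122.0 * 100
= 18.03%

18.03%


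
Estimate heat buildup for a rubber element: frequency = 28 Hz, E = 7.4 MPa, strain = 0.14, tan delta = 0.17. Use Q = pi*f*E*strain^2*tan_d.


Q = pi * f * E * strain^2 * tan_d
= pi * 28 * 7.4 * 0.14^2 * 0.17
= pi * 28 * 7.4 * 0.0196 * 0.17
= 2.1689

Q = 2.1689


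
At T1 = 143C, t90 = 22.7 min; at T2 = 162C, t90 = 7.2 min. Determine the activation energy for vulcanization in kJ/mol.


T1 = 416.15 K, T2 = 435.15 K
1/T1 - 1/T2 = 1.0492e-04
ln(t1/t2) = ln(22.7/7.2) = 1.1483
Ea = 8.314 * 1.1483 / 1.0492e-04 = 90990.1919 J/mol
Ea = 90.99 kJ/mol

90.99 kJ/mol


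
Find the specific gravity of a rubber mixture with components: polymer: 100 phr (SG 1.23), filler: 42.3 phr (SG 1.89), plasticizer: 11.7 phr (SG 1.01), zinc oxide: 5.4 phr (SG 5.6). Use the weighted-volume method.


Sum of weights = 159.4
Volume contributions:
  polymer: 100/1.23 = 81.3008
  filler: 42.3/1.89 = 22.3810
  plasticizer: 11.7/1.01 = 11.5842
  zinc oxide: 5.4/5.6 = 0.9643
Sum of volumes = 116.2302
SG = 159.4 / 116.2302 = 1.371

SG = 1.371


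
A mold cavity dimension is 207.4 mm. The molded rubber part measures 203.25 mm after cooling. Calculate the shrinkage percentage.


Shrinkage = (mold - part) / mold * 100
= (207.4 - 203.25) / 207.4 * 100
= 4.15 / 207.4 * 100
= 2.0%

2.0%


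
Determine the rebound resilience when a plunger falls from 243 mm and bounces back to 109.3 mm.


Resilience = h_rebound / h_drop * 100
= 109.3 / 243 * 100
= 45.0%

45.0%


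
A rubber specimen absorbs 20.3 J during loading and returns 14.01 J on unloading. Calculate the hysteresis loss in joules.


Hysteresis loss = loading - unloading
= 20.3 - 14.01
= 6.29 J

6.29 J


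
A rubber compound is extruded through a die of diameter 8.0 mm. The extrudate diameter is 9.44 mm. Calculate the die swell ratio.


Die swell ratio = D_extrudate / D_die
= 9.44 / 8.0
= 1.18

Die swell = 1.18


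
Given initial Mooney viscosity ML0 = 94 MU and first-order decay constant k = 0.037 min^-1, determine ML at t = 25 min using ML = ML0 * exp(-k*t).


ML = ML0 * exp(-k * t)
ML = 94 * exp(-0.037 * 25)
ML = 94 * 0.3965
ML = 37.27 MU

37.27 MU


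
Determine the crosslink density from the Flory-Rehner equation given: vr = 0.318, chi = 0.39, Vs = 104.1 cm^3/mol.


ln(1 - vr) = ln(1 - 0.318) = -0.3827
Numerator = -((-0.3827) + 0.318 + 0.39 * 0.318^2) = 0.0253
Denominator = 104.1 * (0.318^(1/3) - 0.318/2) = 54.5028
nu = 0.0253 / 54.5028 = 4.6396e-04 mol/cm^3

4.6396e-04 mol/cm^3


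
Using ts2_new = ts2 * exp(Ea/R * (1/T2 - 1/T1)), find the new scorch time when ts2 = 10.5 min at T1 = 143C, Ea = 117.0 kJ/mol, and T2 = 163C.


Convert temperatures: T1 = 143 + 273.15 = 416.15 K, T2 = 163 + 273.15 = 436.15 K
ts2_new = 10.5 * exp(117000 / 8.314 * (1/436.15 - 1/416.15))
1/T2 - 1/T1 = -1.1019e-04
ts2_new = 2.23 min

2.23 min


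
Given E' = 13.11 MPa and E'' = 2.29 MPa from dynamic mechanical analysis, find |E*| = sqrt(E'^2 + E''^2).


|E*| = sqrt(E'^2 + E''^2)
= sqrt(13.11^2 + 2.29^2)
= sqrt(171.8721 + 5.2441)
= 13.309 MPa

13.309 MPa


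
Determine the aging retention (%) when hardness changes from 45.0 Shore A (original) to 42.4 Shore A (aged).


Retention = aged / original * 100
= 42.4 / 45.0 * 100
= 94.2%

94.2%


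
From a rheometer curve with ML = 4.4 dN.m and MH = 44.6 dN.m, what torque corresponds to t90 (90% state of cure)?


M90 = ML + 0.9 * (MH - ML)
M90 = 4.4 + 0.9 * (44.6 - 4.4)
M90 = 4.4 + 0.9 * 40.2
M90 = 40.58 dN.m

40.58 dN.m


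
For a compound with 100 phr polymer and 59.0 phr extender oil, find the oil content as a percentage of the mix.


Oil % = oil / (100 + oil) * 100
= 59.0 / (100 + 59.0) * 100
= 59.0 / 159.0 * 100
= 37.11%

37.11%


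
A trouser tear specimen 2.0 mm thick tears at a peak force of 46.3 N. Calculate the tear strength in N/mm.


Tear strength = force / thickness
= 46.3 / 2.0
= 23.15 N/mm

23.15 N/mm


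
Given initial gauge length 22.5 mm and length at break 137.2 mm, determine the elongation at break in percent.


Elongation = (Lf - L0) / L0 * 100
= (137.2 - 22.5) / 22.5 * 100
= 114.7 / 22.5 * 100
= 509.8%

509.8%


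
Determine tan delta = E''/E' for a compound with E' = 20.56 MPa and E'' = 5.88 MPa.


tan delta = E'' / E'
= 5.88 / 20.56
= 0.286

tan delta = 0.286


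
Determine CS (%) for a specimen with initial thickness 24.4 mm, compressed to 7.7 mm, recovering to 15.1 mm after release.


CS = (t0 - recovered) / (t0 - ts) * 100
= (24.4 - 15.1) / (24.4 - 7.7) * 100
= 9.3 / 16.7 * 100
= 55.7%

55.7%


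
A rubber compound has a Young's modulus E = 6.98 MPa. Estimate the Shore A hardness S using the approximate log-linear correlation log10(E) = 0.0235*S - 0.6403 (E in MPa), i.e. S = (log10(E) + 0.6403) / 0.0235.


log10(E) = 0.0235*S - 0.6403  =>  S = (log10(E) + 0.6403) / 0.0235
log10(6.98) = 0.843855
S = (0.843855 + 0.6403) / 0.0235 = 1.484155 / 0.0235
S = 63.2

Shore A = 63.2


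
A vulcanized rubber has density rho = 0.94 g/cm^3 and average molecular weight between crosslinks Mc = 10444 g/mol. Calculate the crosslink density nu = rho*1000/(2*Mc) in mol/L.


nu = rho * 1000 / (2 * Mc)
nu = 0.94 * 1000 / (2 * 10444)
nu = 940.0 / 20888
nu = 0.0450 mol/L

0.0450 mol/L


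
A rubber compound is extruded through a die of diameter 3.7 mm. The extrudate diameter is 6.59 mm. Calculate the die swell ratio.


Die swell ratio = D_extrudate / D_die
= 6.59 / 3.7
= 1.781

Die swell = 1.781


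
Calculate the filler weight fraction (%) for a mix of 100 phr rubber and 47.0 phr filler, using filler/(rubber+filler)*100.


Filler % = filler / (rubber + filler) * 100
= 47.0 / (100 + 47.0) * 100
= 47.0 / 147.0 * 100
= 31.97%

31.97%


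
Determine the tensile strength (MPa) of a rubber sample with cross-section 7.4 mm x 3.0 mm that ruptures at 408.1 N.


Area = width * thickness = 7.4 * 3.0 = 22.2 mm^2
TS = force / area = 408.1 / 22.2 = 18.38 MPa

18.38 MPa


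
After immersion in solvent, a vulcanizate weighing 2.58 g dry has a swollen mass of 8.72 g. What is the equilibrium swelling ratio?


Q = W_swollen / W_dry
Q = 8.72 / 2.58
Q = 3.38

Q = 3.38


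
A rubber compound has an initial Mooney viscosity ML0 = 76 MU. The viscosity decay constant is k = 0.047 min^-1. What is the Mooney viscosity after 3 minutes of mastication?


ML = ML0 * exp(-k * t)
ML = 76 * exp(-0.047 * 3)
ML = 76 * 0.8685
ML = 66.01 MU

66.01 MU


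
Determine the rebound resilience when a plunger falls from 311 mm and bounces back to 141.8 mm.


Resilience = h_rebound / h_drop * 100
= 141.8 / 311 * 100
= 45.6%

45.6%


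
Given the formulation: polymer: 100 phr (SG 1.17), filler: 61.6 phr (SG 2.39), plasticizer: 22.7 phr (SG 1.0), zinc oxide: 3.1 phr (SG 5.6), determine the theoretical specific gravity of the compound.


Sum of weights = 187.4
Volume contributions:
  polymer: 100/1.17 = 85.4701
  filler: 61.6/2.39 = 25.7741
  plasticizer: 22.7/1.0 = 22.7000
  zinc oxide: 3.1/5.6 = 0.5536
Sum of volumes = 134.4977
SG = 187.4 / 134.4977 = 1.393

SG = 1.393


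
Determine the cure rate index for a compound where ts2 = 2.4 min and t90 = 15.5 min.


CRI = 100 / (t90 - ts2)
= 100 / (15.5 - 2.4)
= 100 / 13.1
= 7.63 min^-1

7.63 min^-1


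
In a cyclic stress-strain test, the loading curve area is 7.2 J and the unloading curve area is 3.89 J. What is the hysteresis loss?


Hysteresis loss = loading - unloading
= 7.2 - 3.89
= 3.31 J

3.31 J


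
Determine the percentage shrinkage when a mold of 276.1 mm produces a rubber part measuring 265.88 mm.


Shrinkage = (mold - part) / mold * 100
= (276.1 - 265.88) / 276.1 * 100
= 10.22 / 276.1 * 100
= 3.7%

3.7%


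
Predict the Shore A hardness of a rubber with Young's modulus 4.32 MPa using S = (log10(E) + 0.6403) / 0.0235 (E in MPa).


log10(E) = 0.0235*S - 0.6403  =>  S = (log10(E) + 0.6403) / 0.0235
log10(4.32) = 0.635484
S = (0.635484 + 0.6403) / 0.0235 = 1.275784 / 0.0235
S = 54.3

Shore A = 54.3


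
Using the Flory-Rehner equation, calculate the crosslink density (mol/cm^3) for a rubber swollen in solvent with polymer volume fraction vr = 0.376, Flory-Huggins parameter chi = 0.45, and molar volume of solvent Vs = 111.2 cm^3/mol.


ln(1 - vr) = ln(1 - 0.376) = -0.4716
Numerator = -((-0.4716) + 0.376 + 0.45 * 0.376^2) = 0.0320
Denominator = 111.2 * (0.376^(1/3) - 0.376/2) = 59.3547
nu = 0.0320 / 59.3547 = 5.3889e-04 mol/cm^3

5.3889e-04 mol/cm^3


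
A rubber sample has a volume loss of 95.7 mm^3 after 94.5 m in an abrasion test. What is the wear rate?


Rate = volume_loss / distance
= 95.7 / 94.5
= 1.013 mm^3/m

1.013 mm^3/m


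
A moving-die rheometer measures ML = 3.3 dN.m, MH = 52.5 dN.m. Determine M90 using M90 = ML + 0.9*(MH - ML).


M90 = ML + 0.9 * (MH - ML)
M90 = 3.3 + 0.9 * (52.5 - 3.3)
M90 = 3.3 + 0.9 * 49.2
M90 = 47.58 dN.m

47.58 dN.m


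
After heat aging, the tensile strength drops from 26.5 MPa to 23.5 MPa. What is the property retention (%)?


Retention = aged / original * 100
= 23.5 / 26.5 * 100
= 88.7%

88.7%


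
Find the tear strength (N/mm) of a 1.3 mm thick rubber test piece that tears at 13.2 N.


Tear strength = force / thickness
= 13.2 / 1.3
= 10.15 N/mm

10.15 N/mm


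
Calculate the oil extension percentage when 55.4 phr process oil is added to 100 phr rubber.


Oil % = oil / (100 + oil) * 100
= 55.4 / (100 + 55.4) * 100
= 55.4 / 155.4 * 100
= 35.65%

35.65%


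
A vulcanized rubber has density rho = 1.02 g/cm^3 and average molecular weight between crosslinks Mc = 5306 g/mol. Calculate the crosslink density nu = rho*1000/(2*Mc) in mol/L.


nu = rho * 1000 / (2 * Mc)
nu = 1.02 * 1000 / (2 * 5306)
nu = 1020.0 / 10612
nu = 0.0961 mol/L

0.0961 mol/L


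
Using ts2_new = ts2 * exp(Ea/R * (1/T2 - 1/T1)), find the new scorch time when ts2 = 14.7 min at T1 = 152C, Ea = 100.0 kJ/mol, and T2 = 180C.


Convert temperatures: T1 = 152 + 273.15 = 425.15 K, T2 = 180 + 273.15 = 453.15 K
ts2_new = 14.7 * exp(100000 / 8.314 * (1/453.15 - 1/425.15))
1/T2 - 1/T1 = -1.4534e-04
ts2_new = 2.56 min

2.56 min


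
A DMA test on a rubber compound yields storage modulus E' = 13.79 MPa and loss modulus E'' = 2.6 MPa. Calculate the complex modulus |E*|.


|E*| = sqrt(E'^2 + E''^2)
= sqrt(13.79^2 + 2.6^2)
= sqrt(190.1641 + 6.7600)
= 14.033 MPa

14.033 MPa


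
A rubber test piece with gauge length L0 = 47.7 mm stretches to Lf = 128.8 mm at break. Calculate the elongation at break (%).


Elongation = (Lf - L0) / L0 * 100
= (128.8 - 47.7) / 47.7 * 100
= 81.1 / 47.7 * 100
= 170.0%

170.0%


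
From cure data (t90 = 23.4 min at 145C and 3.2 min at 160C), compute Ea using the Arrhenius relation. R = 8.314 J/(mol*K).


T1 = 418.15 K, T2 = 433.15 K
1/T1 - 1/T2 = 8.2817e-05
ln(t1/t2) = ln(23.4/3.2) = 1.9896
Ea = 8.314 * 1.9896 / 8.2817e-05 = 199733.8739 J/mol
Ea = 199.73 kJ/mol

199.73 kJ/mol


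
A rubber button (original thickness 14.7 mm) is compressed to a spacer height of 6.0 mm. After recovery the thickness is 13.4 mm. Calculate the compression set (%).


CS = (t0 - recovered) / (t0 - ts) * 100
= (14.7 - 13.4) / (14.7 - 6.0) * 100
= 1.3 / 8.7 * 100
= 14.9%

14.9%


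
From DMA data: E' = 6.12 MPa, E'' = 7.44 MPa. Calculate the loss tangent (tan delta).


tan delta = E'' / E'
= 7.44 / 6.12
= 1.2157

tan delta = 1.2157


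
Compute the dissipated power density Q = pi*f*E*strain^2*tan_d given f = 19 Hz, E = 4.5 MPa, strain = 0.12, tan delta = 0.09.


Q = pi * f * E * strain^2 * tan_d
= pi * 19 * 4.5 * 0.12^2 * 0.09
= pi * 19 * 4.5 * 0.0144 * 0.09
= 0.3481

Q = 0.3481


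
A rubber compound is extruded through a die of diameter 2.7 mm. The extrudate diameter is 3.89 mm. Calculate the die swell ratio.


Die swell ratio = D_extrudate / D_die
= 3.89 / 2.7
= 1.441

Die swell = 1.441


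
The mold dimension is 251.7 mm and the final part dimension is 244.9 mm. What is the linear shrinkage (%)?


Shrinkage = (mold - part) / mold * 100
= (251.7 - 244.9) / 251.7 * 100
= 6.8 / 251.7 * 100
= 2.7%

2.7%


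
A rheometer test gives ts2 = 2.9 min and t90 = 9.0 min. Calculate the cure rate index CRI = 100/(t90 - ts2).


CRI = 100 / (t90 - ts2)
= 100 / (9.0 - 2.9)
= 100 / 6.1
= 16.39 min^-1

16.39 min^-1


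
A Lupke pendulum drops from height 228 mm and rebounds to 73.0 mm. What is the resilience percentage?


Resilience = h_rebound / h_drop * 100
= 73.0 / 228 * 100
= 32.0%

32.0%


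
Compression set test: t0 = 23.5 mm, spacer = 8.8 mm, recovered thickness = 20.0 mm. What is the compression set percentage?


CS = (t0 - recovered) / (t0 - ts) * 100
= (23.5 - 20.0) / (23.5 - 8.8) * 100
= 3.5 / 14.7 * 100
= 23.8%

23.8%


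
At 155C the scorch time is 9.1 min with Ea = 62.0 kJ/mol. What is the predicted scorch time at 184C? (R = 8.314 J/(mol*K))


Convert temperatures: T1 = 155 + 273.15 = 428.15 K, T2 = 184 + 273.15 = 457.15 K
ts2_new = 9.1 * exp(62000 / 8.314 * (1/457.15 - 1/428.15))
1/T2 - 1/T1 = -1.4816e-04
ts2_new = 3.01 min

3.01 min


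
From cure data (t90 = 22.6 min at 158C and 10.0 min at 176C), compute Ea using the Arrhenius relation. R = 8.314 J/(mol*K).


T1 = 431.15 K, T2 = 449.15 K
1/T1 - 1/T2 = 9.2951e-05
ln(t1/t2) = ln(22.6/10.0) = 0.8154
Ea = 8.314 * 0.8154 / 9.2951e-05 = 72930.5141 J/mol
Ea = 72.93 kJ/mol

72.93 kJ/mol


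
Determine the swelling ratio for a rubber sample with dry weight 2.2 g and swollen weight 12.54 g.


Q = W_swollen / W_dry
Q = 12.54 / 2.2
Q = 5.7

Q = 5.7


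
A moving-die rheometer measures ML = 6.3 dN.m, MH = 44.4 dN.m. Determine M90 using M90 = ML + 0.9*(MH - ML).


M90 = ML + 0.9 * (MH - ML)
M90 = 6.3 + 0.9 * (44.4 - 6.3)
M90 = 6.3 + 0.9 * 38.1
M90 = 40.59 dN.m

40.59 dN.m


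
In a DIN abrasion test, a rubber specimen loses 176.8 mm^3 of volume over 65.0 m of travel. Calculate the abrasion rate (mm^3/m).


Rate = volume_loss / distance
= 176.8 / 65.0
= 2.72 mm^3/m

2.72 mm^3/m


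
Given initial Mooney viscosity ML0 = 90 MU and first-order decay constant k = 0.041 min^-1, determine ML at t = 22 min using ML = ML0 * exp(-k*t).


ML = ML0 * exp(-k * t)
ML = 90 * exp(-0.041 * 22)
ML = 90 * 0.4058
ML = 36.52 MU

36.52 MU


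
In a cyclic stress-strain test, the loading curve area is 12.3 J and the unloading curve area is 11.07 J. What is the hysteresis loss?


Hysteresis loss = loading - unloading
= 12.3 - 11.07
= 1.23 J

1.23 J


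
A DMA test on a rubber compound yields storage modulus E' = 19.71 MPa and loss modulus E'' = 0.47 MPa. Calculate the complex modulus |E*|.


|E*| = sqrt(E'^2 + E''^2)
= sqrt(19.71^2 + 0.47^2)
= sqrt(388.4841 + 0.2209)
= 19.716 MPa

19.716 MPa


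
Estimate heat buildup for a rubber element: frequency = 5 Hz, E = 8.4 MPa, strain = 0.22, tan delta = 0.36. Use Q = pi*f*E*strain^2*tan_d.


Q = pi * f * E * strain^2 * tan_d
= pi * 5 * 8.4 * 0.22^2 * 0.36
= pi * 5 * 8.4 * 0.0484 * 0.36
= 2.2990

Q = 2.2990


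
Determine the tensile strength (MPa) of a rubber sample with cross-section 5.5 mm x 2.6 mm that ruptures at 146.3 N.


Area = width * thickness = 5.5 * 2.6 = 14.3 mm^2
TS = force / area = 146.3 / 14.3 = 10.23 MPa

10.23 MPa


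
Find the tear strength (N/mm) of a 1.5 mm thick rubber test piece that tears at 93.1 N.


Tear strength = force / thickness
= 93.1 / 1.5
= 62.07 N/mm

62.07 N/mm


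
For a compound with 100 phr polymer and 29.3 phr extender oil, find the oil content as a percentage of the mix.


Oil % = oil / (100 + oil) * 100
= 29.3 / (100 + 29.3) * 100
= 29.3 / 129.3 * 100
= 22.66%

22.66%


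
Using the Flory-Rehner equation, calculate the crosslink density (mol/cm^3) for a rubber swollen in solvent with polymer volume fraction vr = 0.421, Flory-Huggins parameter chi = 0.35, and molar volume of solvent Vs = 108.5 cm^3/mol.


ln(1 - vr) = ln(1 - 0.421) = -0.5465
Numerator = -((-0.5465) + 0.421 + 0.35 * 0.421^2) = 0.0634
Denominator = 108.5 * (0.421^(1/3) - 0.421/2) = 58.4795
nu = 0.0634 / 58.4795 = 0.0011 mol/cm^3

0.0011 mol/cm^3


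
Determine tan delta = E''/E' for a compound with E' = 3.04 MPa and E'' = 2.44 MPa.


tan delta = E'' / E'
= 2.44 / 3.04
= 0.8026

tan delta = 0.8026


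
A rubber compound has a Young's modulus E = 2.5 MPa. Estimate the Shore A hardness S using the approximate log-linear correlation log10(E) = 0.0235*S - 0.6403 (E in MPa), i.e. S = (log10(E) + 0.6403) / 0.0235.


log10(E) = 0.0235*S - 0.6403  =>  S = (log10(E) + 0.6403) / 0.0235
log10(2.5) = 0.397940
S = (0.397940 + 0.6403) / 0.0235 = 1.038240 / 0.0235
S = 44.2

Shore A = 44.2


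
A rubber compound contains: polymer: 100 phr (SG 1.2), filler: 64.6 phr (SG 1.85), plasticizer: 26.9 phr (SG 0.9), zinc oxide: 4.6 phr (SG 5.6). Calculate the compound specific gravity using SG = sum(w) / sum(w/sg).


Sum of weights = 196.1
Volume contributions:
  polymer: 100/1.2 = 83.3333
  filler: 64.6/1.85 = 34.9189
  plasticizer: 26.9/0.9 = 29.8889
  zinc oxide: 4.6/5.6 = 0.8214
Sum of volumes = 148.9626
SG = 196.1 / 148.9626 = 1.316

SG = 1.316


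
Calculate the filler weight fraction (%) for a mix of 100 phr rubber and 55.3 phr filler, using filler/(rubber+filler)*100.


Filler % = filler / (rubber + filler) * 100
= 55.3 / (100 + 55.3) * 100
= 55.3 / 155.3 * 100
= 35.61%

35.61%


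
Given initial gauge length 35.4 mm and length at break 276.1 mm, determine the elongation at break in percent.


Elongation = (Lf - L0) / L0 * 100
= (276.1 - 35.4) / 35.4 * 100
= 240.7 / 35.4 * 100
= 679.9%

679.9%


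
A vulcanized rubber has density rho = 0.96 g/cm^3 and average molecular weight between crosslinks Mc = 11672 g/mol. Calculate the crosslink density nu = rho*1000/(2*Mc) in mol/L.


nu = rho * 1000 / (2 * Mc)
nu = 0.96 * 1000 / (2 * 11672)
nu = 960.0 / 23344
nu = 0.0411 mol/L

0.0411 mol/L


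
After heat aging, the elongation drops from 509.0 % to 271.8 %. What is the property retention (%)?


Retention = aged / original * 100
= 271.8 / 509.0 * 100
= 53.4%

53.4%


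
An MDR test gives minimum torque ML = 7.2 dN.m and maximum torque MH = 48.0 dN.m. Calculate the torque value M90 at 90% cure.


M90 = ML + 0.9 * (MH - ML)
M90 = 7.2 + 0.9 * (48.0 - 7.2)
M90 = 7.2 + 0.9 * 40.8
M90 = 43.92 dN.m

43.92 dN.m


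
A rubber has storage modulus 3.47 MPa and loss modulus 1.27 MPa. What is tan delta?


tan delta = E'' / E'
= 1.27 / 3.47
= 0.366

tan delta = 0.366


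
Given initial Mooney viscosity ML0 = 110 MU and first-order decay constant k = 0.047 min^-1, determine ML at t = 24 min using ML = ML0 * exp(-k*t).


ML = ML0 * exp(-k * t)
ML = 110 * exp(-0.047 * 24)
ML = 110 * 0.3237
ML = 35.6 MU

35.6 MU


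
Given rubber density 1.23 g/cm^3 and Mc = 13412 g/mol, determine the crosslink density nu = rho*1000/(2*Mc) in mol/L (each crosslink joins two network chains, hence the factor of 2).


nu = rho * 1000 / (2 * Mc)
nu = 1.23 * 1000 / (2 * 13412)
nu = 1230.0 / 26824
nu = 0.0459 mol/L

0.0459 mol/L


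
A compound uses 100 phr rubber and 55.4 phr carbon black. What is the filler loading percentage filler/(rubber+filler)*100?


Filler % = filler / (rubber + filler) * 100
= 55.4 / (100 + 55.4) * 100
= 55.4 / 155.4 * 100
= 35.65%

35.65%


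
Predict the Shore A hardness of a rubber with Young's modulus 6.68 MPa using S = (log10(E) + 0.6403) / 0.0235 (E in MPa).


log10(E) = 0.0235*S - 0.6403  =>  S = (log10(E) + 0.6403) / 0.0235
log10(6.68) = 0.824776
S = (0.824776 + 0.6403) / 0.0235 = 1.465076 / 0.0235
S = 62.3

Shore A = 62.3


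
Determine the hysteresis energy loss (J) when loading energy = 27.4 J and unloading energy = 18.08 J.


Hysteresis loss = loading - unloading
= 27.4 - 18.08
= 9.32 J

9.32 J


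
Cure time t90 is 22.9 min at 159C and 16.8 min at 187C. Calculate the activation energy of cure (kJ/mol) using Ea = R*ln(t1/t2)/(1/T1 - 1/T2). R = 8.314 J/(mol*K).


T1 = 432.15 K, T2 = 460.15 K
1/T1 - 1/T2 = 1.4081e-04
ln(t1/t2) = ln(22.9/16.8) = 0.3098
Ea = 8.314 * 0.3098 / 1.4081e-04 = 18289.7807 J/mol
Ea = 18.29 kJ/mol

18.29 kJ/mol


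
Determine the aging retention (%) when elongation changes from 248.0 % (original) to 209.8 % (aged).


Retention = aged / original * 100
= 209.8 / 248.0 * 100
= 84.6%

84.6%


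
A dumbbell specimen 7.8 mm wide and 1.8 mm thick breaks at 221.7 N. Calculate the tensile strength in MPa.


Area = width * thickness = 7.8 * 1.8 = 14.04 mm^2
TS = force / area = 221.7 / 14.04 = 15.79 MPa

15.79 MPa


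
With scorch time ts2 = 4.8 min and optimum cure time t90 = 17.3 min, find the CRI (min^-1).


CRI = 100 / (t90 - ts2)
= 100 / (17.3 - 4.8)
= 100 / 12.5
= 8.0 min^-1

8.0 min^-1


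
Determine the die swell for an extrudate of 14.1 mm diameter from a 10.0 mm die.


Die swell ratio = D_extrudate / D_die
= 14.1 / 10.0
= 1.41

Die swell = 1.41


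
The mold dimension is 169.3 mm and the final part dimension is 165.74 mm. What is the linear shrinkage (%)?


Shrinkage = (mold - part) / mold * 100
= (169.3 - 165.74) / 169.3 * 100
= 3.56 / 169.3 * 100
= 2.1%

2.1%


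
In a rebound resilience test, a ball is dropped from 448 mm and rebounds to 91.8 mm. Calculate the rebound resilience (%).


Resilience = h_rebound / h_drop * 100
= 91.8 / 448 * 100
= 20.5%

20.5%


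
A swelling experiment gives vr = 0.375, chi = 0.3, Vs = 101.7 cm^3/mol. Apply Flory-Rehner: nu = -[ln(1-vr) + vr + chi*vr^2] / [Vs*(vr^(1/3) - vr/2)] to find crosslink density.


ln(1 - vr) = ln(1 - 0.375) = -0.4700
Numerator = -((-0.4700) + 0.375 + 0.3 * 0.375^2) = 0.0528
Denominator = 101.7 * (0.375^(1/3) - 0.375/2) = 54.2696
nu = 0.0528 / 54.2696 = 9.7322e-04 mol/cm^3

9.7322e-04 mol/cm^3


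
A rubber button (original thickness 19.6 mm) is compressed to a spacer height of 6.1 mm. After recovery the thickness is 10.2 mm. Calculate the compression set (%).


CS = (t0 - recovered) / (t0 - ts) * 100
= (19.6 - 10.2) / (19.6 - 6.1) * 100
= 9.4 / 13.5 * 100
= 69.6%

69.6%


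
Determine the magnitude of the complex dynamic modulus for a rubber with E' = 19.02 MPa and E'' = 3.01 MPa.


|E*| = sqrt(E'^2 + E''^2)
= sqrt(19.02^2 + 3.01^2)
= sqrt(361.7604 + 9.0601)
= 19.257 MPa

19.257 MPa


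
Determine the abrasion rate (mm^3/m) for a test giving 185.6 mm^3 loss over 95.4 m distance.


Rate = volume_loss / distance
= 185.6 / 95.4
= 1.945 mm^3/m

1.945 mm^3/m


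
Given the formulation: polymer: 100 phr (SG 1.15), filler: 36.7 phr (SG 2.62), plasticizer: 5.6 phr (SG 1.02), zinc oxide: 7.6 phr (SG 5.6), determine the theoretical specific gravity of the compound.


Sum of weights = 149.9
Volume contributions:
  polymer: 100/1.15 = 86.9565
  filler: 36.7/2.62 = 14.0076
  plasticizer: 5.6/1.02 = 5.4902
  zinc oxide: 7.6/5.6 = 1.3571
Sum of volumes = 107.8115
SG = 149.9 / 107.8115 = 1.39

SG = 1.39


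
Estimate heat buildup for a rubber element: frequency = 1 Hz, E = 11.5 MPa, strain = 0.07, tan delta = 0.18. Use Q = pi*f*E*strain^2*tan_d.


Q = pi * f * E * strain^2 * tan_d
= pi * 1 * 11.5 * 0.07^2 * 0.18
= pi * 1 * 11.5 * 0.0049 * 0.18
= 0.0319

Q = 0.0319


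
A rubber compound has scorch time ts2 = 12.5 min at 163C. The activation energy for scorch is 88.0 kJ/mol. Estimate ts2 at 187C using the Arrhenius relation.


Convert temperatures: T1 = 163 + 273.15 = 436.15 K, T2 = 187 + 273.15 = 460.15 K
ts2_new = 12.5 * exp(88000 / 8.314 * (1/460.15 - 1/436.15))
1/T2 - 1/T1 = -1.1958e-04
ts2_new = 3.53 min

3.53 min


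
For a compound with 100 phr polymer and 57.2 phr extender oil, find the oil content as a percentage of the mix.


Oil % = oil / (100 + oil) * 100
= 57.2 / (100 + 57.2) * 100
= 57.2 / 157.2 * 100
= 36.39%

36.39%


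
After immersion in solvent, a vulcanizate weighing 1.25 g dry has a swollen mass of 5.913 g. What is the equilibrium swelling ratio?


Q = W_swollen / W_dry
Q = 5.913 / 1.25
Q = 4.73

Q = 4.73


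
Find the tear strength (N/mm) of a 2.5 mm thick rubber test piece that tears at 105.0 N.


Tear strength = force / thickness
= 105.0 / 2.5
= 42.0 N/mm

42.0 N/mm


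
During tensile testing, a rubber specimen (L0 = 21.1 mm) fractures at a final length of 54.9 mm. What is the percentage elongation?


Elongation = (Lf - L0) / L0 * 100
= (54.9 - 21.1) / 21.1 * 100
= 33.8 / 21.1 * 100
= 160.2%

160.2%


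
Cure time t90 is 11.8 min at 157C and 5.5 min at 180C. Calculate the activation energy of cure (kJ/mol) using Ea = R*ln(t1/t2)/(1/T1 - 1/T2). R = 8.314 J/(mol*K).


T1 = 430.15 K, T2 = 453.15 K
1/T1 - 1/T2 = 1.1800e-04
ln(t1/t2) = ln(11.8/5.5) = 0.7634
Ea = 8.314 * 0.7634 / 1.1800e-04 = 53785.9228 J/mol
Ea = 53.79 kJ/mol

53.79 kJ/mol


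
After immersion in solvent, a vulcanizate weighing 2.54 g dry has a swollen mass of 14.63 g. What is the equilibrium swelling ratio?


Q = W_swollen / W_dry
Q = 14.63 / 2.54
Q = 5.76

Q = 5.76


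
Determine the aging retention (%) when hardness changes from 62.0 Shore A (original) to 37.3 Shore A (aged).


Retention = aged / original * 100
= 37.3 / 62.0 * 100
= 60.2%

60.2%


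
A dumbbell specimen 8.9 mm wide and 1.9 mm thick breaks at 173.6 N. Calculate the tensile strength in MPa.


Area = width * thickness = 8.9 * 1.9 = 16.91 mm^2
TS = force / area = 173.6 / 16.91 = 10.27 MPa

10.27 MPa


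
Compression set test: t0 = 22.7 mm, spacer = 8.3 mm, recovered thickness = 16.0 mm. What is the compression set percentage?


CS = (t0 - recovered) / (t0 - ts) * 100
= (22.7 - 16.0) / (22.7 - 8.3) * 100
= 6.7 / 14.4 * 100
= 46.5%

46.5%


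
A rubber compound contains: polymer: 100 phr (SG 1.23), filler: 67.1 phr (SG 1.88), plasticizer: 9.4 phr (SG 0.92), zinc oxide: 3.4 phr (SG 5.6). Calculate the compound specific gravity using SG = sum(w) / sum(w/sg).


Sum of weights = 179.9
Volume contributions:
  polymer: 100/1.23 = 81.3008
  filler: 67.1/1.88 = 35.6915
  plasticizer: 9.4/0.92 = 10.2174
  zinc oxide: 3.4/5.6 = 0.6071
Sum of volumes = 127.8168
SG = 179.9 / 127.8168 = 1.407

SG = 1.407


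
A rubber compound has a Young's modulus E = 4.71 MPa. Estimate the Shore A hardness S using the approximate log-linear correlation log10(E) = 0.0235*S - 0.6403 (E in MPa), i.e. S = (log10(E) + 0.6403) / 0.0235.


log10(E) = 0.0235*S - 0.6403  =>  S = (log10(E) + 0.6403) / 0.0235
log10(4.71) = 0.673021
S = (0.673021 + 0.6403) / 0.0235 = 1.313321 / 0.0235
S = 55.9

Shore A = 55.9
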